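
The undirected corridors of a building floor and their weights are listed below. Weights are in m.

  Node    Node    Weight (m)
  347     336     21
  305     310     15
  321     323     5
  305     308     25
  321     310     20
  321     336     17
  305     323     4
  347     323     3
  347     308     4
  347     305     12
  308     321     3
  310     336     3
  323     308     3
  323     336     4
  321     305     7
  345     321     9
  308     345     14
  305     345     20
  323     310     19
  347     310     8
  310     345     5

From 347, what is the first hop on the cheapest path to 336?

Candidate routes:
347 → 308 → 323 → 336: 4+3+4 = 11
347 → 323 → 336: 3+4 = 7
347 → 310 → 336: 8+3 = 11
The minimum is 7 m via 347 → 323 → 336.
So from 347 the first move is to 323.

323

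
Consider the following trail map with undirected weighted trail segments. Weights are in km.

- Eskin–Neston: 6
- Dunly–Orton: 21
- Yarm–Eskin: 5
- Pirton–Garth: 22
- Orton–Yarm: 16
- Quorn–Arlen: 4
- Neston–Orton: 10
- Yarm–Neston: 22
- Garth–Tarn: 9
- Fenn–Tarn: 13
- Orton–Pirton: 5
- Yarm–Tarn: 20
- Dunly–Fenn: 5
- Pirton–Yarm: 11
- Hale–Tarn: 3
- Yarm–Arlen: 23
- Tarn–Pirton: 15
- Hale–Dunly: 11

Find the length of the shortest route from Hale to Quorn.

50 km

Running Dijkstra from Hale:
Hale: 0
Tarn: 3  (via Hale)
Dunly: 11  (via Hale)
Garth: 12  (via Tarn)
Fenn: 16  (via Tarn)
Pirton: 18  (via Tarn)
Yarm: 23  (via Tarn)
Orton: 23  (via Pirton)
Eskin: 28  (via Yarm)
Neston: 33  (via Orton)
Arlen: 46  (via Yarm)
Quorn: 50  (via Arlen)
Shortest route: Hale → Tarn → Yarm → Arlen → Quorn = 50 km.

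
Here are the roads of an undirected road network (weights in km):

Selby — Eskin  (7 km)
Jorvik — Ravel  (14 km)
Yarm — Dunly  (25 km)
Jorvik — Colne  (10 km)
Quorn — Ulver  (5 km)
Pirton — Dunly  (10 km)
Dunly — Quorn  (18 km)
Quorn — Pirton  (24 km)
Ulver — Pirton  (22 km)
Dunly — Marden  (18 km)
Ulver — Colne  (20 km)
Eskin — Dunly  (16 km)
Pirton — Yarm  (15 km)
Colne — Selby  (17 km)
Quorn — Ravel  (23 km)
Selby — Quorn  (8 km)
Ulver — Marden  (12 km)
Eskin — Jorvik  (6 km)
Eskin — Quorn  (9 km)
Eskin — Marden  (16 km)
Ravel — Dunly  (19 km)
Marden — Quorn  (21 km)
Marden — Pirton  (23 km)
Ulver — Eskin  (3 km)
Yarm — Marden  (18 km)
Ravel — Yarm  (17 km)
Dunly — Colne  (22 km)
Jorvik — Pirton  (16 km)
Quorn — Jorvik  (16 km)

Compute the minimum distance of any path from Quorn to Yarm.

35 km

Enumerating some paths:
Quorn - Pirton - Yarm: 24+15 = 39
Quorn - Marden - Yarm: 21+18 = 39
Quorn - Ulver - Marden - Yarm: 5+12+18 = 35
Quorn - Ravel - Yarm: 23+17 = 40
Cheapest is Quorn - Ulver - Marden - Yarm at 35 km.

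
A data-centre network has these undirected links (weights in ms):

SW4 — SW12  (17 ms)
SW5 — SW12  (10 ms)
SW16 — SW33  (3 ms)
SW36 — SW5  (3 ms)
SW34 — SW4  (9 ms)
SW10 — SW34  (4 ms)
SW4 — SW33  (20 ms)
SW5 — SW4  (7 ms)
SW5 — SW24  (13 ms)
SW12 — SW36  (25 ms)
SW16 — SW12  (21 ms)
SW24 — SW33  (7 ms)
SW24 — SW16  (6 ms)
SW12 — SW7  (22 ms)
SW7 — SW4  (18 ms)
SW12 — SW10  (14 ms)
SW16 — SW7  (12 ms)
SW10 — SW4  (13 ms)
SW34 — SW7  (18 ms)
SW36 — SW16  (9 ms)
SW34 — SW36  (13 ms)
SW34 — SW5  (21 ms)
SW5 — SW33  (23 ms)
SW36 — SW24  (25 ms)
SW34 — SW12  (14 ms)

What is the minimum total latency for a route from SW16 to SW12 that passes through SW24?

Best SW16 to SW24: SW16–SW24 costing 6
Best SW24 to SW12: SW24–SW5–SW12 costing 23
Total via SW24: 6 + 23 = 29 ms.

29 ms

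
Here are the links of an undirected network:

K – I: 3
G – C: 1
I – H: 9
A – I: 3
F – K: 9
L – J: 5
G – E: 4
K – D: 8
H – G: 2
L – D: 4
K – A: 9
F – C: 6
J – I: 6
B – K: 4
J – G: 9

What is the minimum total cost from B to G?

18

Candidate routes:
B - K - F - C - G: 4+9+6+1 = 20
B - K - I - H - G: 4+3+9+2 = 18
The minimum is 18 via B - K - I - H - G.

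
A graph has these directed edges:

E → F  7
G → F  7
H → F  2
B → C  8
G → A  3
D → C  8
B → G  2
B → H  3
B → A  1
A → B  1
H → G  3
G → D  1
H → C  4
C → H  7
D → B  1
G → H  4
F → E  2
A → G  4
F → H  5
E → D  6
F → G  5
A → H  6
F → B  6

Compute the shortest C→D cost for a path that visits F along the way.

15

Best C to F: C → H → F costing 9
Shortest F→D: F → G → D = 6
Total via F: 9 + 6 = 15.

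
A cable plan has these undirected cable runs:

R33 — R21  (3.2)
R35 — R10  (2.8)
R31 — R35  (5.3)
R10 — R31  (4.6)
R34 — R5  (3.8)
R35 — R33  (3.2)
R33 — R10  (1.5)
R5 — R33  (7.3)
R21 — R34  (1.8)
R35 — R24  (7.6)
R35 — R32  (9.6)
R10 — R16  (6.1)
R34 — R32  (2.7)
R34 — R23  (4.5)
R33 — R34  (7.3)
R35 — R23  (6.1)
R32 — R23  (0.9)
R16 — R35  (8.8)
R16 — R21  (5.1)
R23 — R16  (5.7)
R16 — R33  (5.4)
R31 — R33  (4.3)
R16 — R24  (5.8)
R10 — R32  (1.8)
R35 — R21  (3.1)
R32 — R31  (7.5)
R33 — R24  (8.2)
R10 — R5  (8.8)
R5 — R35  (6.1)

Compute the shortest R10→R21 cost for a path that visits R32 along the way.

Best R10 to R32: R10 → R32 costing 1.8
Shortest R32→R21: R32 → R34 → R21 = 4.5
Total via R32: 1.8 + 4.5 = 6.3.

6.3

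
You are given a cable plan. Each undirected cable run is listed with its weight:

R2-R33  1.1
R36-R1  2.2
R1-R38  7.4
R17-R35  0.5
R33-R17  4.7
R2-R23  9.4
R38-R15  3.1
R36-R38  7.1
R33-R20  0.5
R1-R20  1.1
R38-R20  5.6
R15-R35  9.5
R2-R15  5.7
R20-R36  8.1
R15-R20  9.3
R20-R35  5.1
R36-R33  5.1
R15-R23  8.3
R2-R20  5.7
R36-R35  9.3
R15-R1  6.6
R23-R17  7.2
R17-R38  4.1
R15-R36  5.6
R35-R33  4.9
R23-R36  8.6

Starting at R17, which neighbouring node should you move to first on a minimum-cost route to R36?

R33

Candidate routes:
R17–R35–R20–R1–R36: 0.5+5.1+1.1+2.2 = 8.9
R17–R33–R36: 4.7+5.1 = 9.8
R17–R35–R33–R20–R1–R36: 0.5+4.9+0.5+1.1+2.2 = 9.2
R17–R33–R20–R1–R36: 4.7+0.5+1.1+2.2 = 8.5
The minimum is 8.5 via R17–R33–R20–R1–R36.
So from R17 the first move is to R33.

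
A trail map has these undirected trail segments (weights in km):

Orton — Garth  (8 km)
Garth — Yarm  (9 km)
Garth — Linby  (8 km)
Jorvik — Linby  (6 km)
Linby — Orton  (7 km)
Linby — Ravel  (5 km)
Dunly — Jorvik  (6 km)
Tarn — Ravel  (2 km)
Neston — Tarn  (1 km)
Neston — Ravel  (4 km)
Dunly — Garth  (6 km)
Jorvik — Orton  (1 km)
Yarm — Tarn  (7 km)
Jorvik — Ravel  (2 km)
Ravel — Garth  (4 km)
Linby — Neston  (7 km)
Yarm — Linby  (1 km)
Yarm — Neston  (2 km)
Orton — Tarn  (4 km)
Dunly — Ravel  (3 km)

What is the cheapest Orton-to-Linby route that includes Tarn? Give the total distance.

8 km

Shortest Orton→Tarn: Orton → Tarn = 4
Shortest Tarn→Linby: Tarn → Neston → Yarm → Linby = 4
Total via Tarn: 4 + 4 = 8 km.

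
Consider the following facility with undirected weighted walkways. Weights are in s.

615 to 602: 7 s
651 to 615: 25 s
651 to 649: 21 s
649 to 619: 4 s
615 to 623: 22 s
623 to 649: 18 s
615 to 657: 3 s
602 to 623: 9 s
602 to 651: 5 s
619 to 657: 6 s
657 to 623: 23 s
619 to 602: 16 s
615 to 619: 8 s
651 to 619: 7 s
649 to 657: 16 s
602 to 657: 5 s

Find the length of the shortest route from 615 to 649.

12 s

Candidate routes:
615 - 657 - 619 - 649: 3+6+4 = 13
615 - 602 - 657 - 619 - 649: 7+5+6+4 = 22
615 - 619 - 649: 8+4 = 12
615 - 657 - 649: 3+16 = 19
The minimum is 12 s via 615 - 619 - 649.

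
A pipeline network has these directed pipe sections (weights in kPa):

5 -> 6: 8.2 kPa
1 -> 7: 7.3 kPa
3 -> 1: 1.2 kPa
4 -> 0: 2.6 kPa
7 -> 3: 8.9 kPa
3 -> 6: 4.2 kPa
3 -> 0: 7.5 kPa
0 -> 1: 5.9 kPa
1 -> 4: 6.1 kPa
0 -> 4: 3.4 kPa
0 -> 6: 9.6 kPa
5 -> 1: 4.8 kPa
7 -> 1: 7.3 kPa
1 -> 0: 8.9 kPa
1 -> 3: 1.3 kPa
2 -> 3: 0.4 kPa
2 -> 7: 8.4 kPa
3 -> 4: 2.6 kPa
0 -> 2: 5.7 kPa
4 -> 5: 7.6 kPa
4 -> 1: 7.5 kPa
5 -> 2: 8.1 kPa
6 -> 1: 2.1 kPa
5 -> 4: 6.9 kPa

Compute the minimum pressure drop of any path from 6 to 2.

14.3 kPa

Settle nodes by increasing distance from 6:
6: 0
1: 2.1  (via 6)
3: 3.4  (via 1)
4: 6  (via 3)
0: 8.6  (via 4)
7: 9.4  (via 1)
5: 13.6  (via 4)
2: 14.3  (via 0)
Shortest route: 6–1–3–4–0–2 = 14.3 kPa.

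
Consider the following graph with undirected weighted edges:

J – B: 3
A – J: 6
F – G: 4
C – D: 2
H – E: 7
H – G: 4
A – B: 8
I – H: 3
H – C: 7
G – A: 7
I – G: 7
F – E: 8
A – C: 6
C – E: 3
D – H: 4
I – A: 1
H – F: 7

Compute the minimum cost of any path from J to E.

Candidate routes:
J–A–I–H–E: 6+1+3+7 = 17
J–A–C–E: 6+6+3 = 15
Cheapest is J–A–C–E at 15.

15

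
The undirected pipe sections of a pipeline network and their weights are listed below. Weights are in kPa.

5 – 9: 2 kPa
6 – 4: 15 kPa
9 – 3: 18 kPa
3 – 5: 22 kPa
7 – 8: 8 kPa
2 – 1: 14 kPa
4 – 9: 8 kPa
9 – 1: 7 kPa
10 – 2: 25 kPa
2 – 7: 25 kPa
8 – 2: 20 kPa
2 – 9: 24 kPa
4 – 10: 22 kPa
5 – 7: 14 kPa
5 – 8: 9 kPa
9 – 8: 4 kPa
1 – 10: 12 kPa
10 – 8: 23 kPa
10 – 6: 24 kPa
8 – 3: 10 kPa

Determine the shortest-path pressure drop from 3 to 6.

Candidate routes:
3 → 8 → 9 → 4 → 6: 10+4+8+15 = 37
3 → 8 → 5 → 9 → 4 → 6: 10+9+2+8+15 = 44
3 → 9 → 4 → 6: 18+8+15 = 41
3 → 5 → 9 → 4 → 6: 22+2+8+15 = 47
The minimum is 37 kPa via 3 → 8 → 9 → 4 → 6.

37 kPa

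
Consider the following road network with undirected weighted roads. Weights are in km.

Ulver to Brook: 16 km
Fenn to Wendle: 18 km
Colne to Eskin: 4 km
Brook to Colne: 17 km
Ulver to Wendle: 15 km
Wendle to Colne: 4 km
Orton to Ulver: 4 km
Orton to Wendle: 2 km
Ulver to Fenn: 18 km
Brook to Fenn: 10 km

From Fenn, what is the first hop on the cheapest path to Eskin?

Wendle

Candidate routes:
Fenn → Brook → Colne → Eskin: 10+17+4 = 31
Fenn → Ulver → Orton → Wendle → Colne → Eskin: 18+4+2+4+4 = 32
Fenn → Wendle → Colne → Eskin: 18+4+4 = 26
The minimum is 26 km via Fenn → Wendle → Colne → Eskin.
So from Fenn the first move is to Wendle.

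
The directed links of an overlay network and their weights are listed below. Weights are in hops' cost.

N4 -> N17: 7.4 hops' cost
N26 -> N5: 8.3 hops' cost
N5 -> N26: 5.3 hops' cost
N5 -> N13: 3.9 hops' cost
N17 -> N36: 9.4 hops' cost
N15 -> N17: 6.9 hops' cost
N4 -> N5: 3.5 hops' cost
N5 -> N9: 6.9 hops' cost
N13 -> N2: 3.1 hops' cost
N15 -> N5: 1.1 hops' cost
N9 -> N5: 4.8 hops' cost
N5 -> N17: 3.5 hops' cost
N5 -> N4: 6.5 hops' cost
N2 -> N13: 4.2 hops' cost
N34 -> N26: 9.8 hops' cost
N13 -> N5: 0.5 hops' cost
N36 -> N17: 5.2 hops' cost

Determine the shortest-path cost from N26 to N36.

21.2 hops' cost

Settle nodes by increasing distance from N26:
N26: 0
N5: 8.3  (via N26)
N17: 11.8  (via N5)
N13: 12.2  (via N5)
N4: 14.8  (via N5)
N9: 15.2  (via N5)
N2: 15.3  (via N13)
N36: 21.2  (via N17)
Shortest route: N26–N5–N17–N36 = 21.2 hops' cost.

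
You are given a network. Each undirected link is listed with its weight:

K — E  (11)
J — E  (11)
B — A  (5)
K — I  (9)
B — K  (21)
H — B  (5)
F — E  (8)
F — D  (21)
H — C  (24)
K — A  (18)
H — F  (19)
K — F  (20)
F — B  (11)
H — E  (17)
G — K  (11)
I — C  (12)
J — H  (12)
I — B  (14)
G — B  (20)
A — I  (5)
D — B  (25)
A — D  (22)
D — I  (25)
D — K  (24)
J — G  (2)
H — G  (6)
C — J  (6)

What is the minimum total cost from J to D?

Enumerating some paths:
J → G → H → B → D: 2+6+5+25 = 38
J → G → K → D: 2+11+24 = 37
The minimum is 37 via J → G → K → D.

37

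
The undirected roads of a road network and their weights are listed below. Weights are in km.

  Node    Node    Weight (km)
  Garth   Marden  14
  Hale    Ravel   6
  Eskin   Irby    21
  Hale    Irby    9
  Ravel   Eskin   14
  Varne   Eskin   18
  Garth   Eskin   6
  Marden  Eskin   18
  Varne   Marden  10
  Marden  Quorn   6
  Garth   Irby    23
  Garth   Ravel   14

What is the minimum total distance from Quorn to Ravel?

Candidate routes:
Quorn → Marden → Eskin → Ravel: 6+18+14 = 38
Quorn → Marden → Garth → Ravel: 6+14+14 = 34
The minimum is 34 km via Quorn → Marden → Garth → Ravel.

34 km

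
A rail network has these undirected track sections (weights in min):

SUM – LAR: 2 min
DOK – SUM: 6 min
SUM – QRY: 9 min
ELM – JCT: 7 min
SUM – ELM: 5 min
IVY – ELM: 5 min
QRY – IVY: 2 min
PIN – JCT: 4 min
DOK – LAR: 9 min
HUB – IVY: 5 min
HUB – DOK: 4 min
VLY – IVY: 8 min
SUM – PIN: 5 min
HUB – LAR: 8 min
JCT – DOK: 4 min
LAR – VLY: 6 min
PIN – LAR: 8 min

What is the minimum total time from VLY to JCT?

Compare a few routes:
VLY–LAR–SUM–DOK–JCT: 6+2+6+4 = 18
VLY–LAR–PIN–JCT: 6+8+4 = 18
VLY–LAR–SUM–PIN–JCT: 6+2+5+4 = 17
Cheapest is VLY–LAR–SUM–PIN–JCT at 17 min.

17 min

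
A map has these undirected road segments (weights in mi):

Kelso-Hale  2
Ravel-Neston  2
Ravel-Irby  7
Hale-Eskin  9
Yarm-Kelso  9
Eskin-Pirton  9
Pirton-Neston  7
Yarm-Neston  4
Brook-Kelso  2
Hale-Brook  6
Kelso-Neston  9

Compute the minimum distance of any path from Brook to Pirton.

Running Dijkstra from Brook:
Brook: 0
Kelso: 2  (via Brook)
Hale: 4  (via Kelso)
Yarm: 11  (via Kelso)
Neston: 11  (via Kelso)
Eskin: 13  (via Hale)
Ravel: 13  (via Neston)
Pirton: 18  (via Neston)
Shortest route: Brook–Kelso–Neston–Pirton = 18 mi.

18 mi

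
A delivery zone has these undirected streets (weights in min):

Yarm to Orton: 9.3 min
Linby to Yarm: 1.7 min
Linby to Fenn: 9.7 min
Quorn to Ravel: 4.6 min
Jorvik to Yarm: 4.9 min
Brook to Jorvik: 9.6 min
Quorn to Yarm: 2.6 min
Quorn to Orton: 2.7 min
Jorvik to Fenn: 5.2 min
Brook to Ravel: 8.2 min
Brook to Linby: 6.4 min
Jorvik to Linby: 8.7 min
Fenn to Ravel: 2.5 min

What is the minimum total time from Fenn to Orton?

Enumerating some paths:
Fenn → Ravel → Quorn → Orton: 2.5+4.6+2.7 = 9.8
Fenn → Jorvik → Yarm → Quorn → Orton: 5.2+4.9+2.6+2.7 = 15.4
Fenn → Linby → Yarm → Quorn → Orton: 9.7+1.7+2.6+2.7 = 16.7
Cheapest is Fenn → Ravel → Quorn → Orton at 9.8 min.

9.8 min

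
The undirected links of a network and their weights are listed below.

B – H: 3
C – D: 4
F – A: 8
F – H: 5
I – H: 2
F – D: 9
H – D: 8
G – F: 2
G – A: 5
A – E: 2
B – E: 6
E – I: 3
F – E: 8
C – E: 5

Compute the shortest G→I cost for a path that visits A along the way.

10

Shortest G→A: G → A = 5
Shortest A→I: A → E → I = 5
Total via A: 5 + 5 = 10.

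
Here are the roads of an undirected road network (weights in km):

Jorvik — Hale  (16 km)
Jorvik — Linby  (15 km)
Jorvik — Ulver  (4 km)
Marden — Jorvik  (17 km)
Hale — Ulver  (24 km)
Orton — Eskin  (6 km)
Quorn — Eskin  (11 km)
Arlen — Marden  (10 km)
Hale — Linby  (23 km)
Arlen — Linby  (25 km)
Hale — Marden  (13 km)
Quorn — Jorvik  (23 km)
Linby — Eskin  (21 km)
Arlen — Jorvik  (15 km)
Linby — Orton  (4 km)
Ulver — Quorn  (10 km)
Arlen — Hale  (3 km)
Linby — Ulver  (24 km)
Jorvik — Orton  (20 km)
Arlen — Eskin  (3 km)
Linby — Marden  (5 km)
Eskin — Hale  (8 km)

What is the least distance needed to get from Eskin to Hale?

Compare a few routes:
Eskin → Arlen → Hale: 3+3 = 6
Eskin → Hale: 8 = 8
The minimum is 6 km via Eskin → Arlen → Hale.

6 km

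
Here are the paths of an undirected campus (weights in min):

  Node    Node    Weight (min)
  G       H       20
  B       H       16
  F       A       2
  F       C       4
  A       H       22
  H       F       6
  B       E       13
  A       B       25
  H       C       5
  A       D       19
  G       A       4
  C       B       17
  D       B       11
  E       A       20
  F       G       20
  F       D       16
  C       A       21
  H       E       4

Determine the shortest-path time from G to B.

Settle nodes by increasing distance from G:
G: 0
A: 4  (via G)
F: 6  (via A)
C: 10  (via F)
H: 12  (via F)
E: 16  (via H)
D: 22  (via F)
B: 27  (via C)
Shortest route: G → A → F → C → B = 27 min.

27 min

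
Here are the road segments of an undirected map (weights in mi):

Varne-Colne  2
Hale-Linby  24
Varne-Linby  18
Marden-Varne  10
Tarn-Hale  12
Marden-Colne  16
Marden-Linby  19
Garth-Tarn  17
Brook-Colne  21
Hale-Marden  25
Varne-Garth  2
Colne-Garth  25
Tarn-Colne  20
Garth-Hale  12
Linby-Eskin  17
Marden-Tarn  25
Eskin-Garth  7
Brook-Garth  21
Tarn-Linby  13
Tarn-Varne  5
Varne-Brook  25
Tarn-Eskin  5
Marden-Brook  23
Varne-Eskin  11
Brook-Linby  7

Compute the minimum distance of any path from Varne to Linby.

Shortest distances from Varne:
Varne: 0
Colne: 2  (via Varne)
Garth: 2  (via Varne)
Tarn: 5  (via Varne)
Eskin: 9  (via Garth)
Marden: 10  (via Varne)
Hale: 14  (via Garth)
Linby: 18  (via Varne)
Shortest route: Varne → Linby = 18 mi.

18 mi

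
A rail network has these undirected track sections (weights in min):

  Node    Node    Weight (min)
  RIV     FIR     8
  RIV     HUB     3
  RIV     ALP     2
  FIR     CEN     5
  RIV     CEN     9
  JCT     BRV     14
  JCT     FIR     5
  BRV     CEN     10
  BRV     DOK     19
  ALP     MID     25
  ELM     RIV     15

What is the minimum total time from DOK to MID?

Enumerating some paths:
DOK–BRV–CEN–FIR–RIV–ALP–MID: 19+10+5+8+2+25 = 69
DOK–BRV–CEN–RIV–ALP–MID: 19+10+9+2+25 = 65
DOK–BRV–JCT–FIR–CEN–RIV–ALP–MID: 19+14+5+5+9+2+25 = 79
DOK–BRV–JCT–FIR–RIV–ALP–MID: 19+14+5+8+2+25 = 73
Cheapest is DOK–BRV–CEN–RIV–ALP–MID at 65 min.

65 min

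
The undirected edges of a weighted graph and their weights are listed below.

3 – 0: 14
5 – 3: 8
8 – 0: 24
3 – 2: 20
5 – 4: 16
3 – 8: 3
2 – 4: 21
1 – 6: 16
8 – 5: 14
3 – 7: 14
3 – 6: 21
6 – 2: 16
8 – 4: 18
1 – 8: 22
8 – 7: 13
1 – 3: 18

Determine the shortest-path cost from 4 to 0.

Compare a few routes:
4 - 8 - 3 - 0: 18+3+14 = 35
4 - 5 - 8 - 3 - 0: 16+14+3+14 = 47
4 - 5 - 3 - 0: 16+8+14 = 38
4 - 8 - 0: 18+24 = 42
Cheapest is 4 - 8 - 3 - 0 at 35.

35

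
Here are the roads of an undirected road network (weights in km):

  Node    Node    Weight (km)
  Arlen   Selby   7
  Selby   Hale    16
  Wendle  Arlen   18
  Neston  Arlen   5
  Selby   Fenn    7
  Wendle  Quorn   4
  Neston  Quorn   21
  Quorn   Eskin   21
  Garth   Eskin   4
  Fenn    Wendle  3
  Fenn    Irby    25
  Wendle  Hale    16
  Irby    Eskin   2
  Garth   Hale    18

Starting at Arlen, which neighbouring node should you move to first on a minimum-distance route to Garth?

Selby

Candidate routes:
Arlen → Selby → Fenn → Irby → Eskin → Garth: 7+7+25+2+4 = 45
Arlen → Selby → Fenn → Wendle → Quorn → Eskin → Garth: 7+7+3+4+21+4 = 46
Arlen → Selby → Hale → Garth: 7+16+18 = 41
The minimum is 41 km via Arlen → Selby → Hale → Garth.
So from Arlen the first move is to Selby.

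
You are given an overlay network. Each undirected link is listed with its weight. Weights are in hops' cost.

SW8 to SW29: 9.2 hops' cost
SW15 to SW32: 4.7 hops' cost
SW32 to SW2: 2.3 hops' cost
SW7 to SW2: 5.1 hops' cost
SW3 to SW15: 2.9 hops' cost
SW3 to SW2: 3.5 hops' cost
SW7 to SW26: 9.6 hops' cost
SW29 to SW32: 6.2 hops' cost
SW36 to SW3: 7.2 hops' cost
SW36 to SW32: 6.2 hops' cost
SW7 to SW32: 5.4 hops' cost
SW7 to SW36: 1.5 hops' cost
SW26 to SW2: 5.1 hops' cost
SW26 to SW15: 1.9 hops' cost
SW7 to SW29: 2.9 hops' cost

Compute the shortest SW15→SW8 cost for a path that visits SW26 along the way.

23.6 hops' cost

Best SW15 to SW26: SW15–SW26 costing 1.9
Best SW26 to SW8: SW26–SW7–SW29–SW8 costing 21.7
Total via SW26: 1.9 + 21.7 = 23.6 hops' cost.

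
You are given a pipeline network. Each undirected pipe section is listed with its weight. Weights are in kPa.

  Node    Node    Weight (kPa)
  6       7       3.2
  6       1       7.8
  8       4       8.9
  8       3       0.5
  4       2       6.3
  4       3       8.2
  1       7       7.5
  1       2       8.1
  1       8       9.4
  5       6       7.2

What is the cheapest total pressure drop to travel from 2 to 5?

23.1 kPa

Compare a few routes:
2–1–6–5: 8.1+7.8+7.2 = 23.1
2–1–7–6–5: 8.1+7.5+3.2+7.2 = 26
2–4–3–8–1–6–5: 6.3+8.2+0.5+9.4+7.8+7.2 = 39.4
2–4–8–1–6–5: 6.3+8.9+9.4+7.8+7.2 = 39.6
The minimum is 23.1 kPa via 2–1–6–5.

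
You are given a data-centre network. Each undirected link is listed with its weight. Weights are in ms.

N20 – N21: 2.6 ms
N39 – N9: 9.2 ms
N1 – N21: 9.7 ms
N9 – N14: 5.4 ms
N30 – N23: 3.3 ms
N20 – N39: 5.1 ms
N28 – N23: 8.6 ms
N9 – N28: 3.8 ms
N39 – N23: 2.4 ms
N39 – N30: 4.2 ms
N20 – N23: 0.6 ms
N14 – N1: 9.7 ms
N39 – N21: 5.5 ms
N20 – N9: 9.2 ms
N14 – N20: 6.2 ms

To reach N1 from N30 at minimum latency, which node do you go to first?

N23

Compare a few routes:
N30 → N39 → N21 → N1: 4.2+5.5+9.7 = 19.4
N30 → N23 → N20 → N21 → N1: 3.3+0.6+2.6+9.7 = 16.2
N30 → N23 → N20 → N14 → N1: 3.3+0.6+6.2+9.7 = 19.8
N30 → N39 → N23 → N20 → N21 → N1: 4.2+2.4+0.6+2.6+9.7 = 19.5
Cheapest is N30 → N23 → N20 → N21 → N1 at 16.2 ms.
So from N30 the first move is to N23.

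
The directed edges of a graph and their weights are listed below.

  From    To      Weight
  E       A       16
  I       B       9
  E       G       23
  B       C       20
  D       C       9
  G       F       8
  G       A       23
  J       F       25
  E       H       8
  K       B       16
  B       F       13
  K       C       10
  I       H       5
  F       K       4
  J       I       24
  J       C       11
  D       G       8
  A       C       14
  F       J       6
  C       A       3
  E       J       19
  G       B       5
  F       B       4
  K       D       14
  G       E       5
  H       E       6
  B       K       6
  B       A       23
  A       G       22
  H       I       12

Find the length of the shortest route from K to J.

Settle nodes by increasing distance from K:
K: 0
C: 10  (via K)
A: 13  (via C)
D: 14  (via K)
B: 16  (via K)
G: 22  (via D)
E: 27  (via G)
F: 29  (via B)
H: 35  (via E)
J: 35  (via F)
Shortest route: K → B → F → J = 35.

35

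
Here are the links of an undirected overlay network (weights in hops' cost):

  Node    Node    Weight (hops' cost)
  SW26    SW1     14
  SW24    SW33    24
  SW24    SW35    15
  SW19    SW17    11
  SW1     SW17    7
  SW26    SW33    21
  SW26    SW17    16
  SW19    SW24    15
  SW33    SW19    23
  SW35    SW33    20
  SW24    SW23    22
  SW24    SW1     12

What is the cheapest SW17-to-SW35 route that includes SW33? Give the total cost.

54 hops' cost

Shortest SW17→SW33: SW17–SW19–SW33 = 34
Shortest SW33→SW35: SW33–SW35 = 20
Total via SW33: 34 + 20 = 54 hops' cost.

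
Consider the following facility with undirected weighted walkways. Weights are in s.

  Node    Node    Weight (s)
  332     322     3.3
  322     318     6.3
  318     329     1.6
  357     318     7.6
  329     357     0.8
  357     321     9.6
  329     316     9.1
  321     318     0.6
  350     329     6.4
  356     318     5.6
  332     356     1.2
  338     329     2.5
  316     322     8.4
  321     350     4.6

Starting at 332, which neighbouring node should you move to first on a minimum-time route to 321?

Candidate routes:
332 - 356 - 318 - 321: 1.2+5.6+0.6 = 7.4
332 - 322 - 318 - 321: 3.3+6.3+0.6 = 10.2
Cheapest is 332 - 356 - 318 - 321 at 7.4 s.
So from 332 the first move is to 356.

356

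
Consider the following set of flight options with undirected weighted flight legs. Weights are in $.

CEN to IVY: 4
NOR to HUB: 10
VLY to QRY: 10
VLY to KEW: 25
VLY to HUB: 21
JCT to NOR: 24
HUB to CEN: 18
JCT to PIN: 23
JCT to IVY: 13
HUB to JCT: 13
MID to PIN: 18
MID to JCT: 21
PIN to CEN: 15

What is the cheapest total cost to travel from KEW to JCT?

$59

Enumerating some paths:
KEW–VLY–HUB–NOR–JCT: 25+21+10+24 = 80
KEW–VLY–HUB–JCT: 25+21+13 = 59
The minimum is $59 via KEW–VLY–HUB–JCT.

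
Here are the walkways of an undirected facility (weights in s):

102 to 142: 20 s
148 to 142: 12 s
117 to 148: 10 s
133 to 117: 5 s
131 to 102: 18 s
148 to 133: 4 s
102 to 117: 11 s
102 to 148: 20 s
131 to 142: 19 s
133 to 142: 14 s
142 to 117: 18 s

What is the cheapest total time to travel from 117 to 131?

Settle nodes by increasing distance from 117:
117: 0
133: 5  (via 117)
148: 9  (via 133)
102: 11  (via 117)
142: 18  (via 117)
131: 29  (via 102)
Shortest route: 117 → 102 → 131 = 29 s.

29 s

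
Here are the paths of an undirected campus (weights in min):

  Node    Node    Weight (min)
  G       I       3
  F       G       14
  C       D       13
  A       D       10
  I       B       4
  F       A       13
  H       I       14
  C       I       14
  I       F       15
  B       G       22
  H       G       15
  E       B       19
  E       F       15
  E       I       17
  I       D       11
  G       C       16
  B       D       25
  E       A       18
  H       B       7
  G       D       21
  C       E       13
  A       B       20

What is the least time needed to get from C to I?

14 min

Candidate routes:
C–G–I: 16+3 = 19
C–I: 14 = 14
C–D–I: 13+11 = 24
The minimum is 14 min via C–I.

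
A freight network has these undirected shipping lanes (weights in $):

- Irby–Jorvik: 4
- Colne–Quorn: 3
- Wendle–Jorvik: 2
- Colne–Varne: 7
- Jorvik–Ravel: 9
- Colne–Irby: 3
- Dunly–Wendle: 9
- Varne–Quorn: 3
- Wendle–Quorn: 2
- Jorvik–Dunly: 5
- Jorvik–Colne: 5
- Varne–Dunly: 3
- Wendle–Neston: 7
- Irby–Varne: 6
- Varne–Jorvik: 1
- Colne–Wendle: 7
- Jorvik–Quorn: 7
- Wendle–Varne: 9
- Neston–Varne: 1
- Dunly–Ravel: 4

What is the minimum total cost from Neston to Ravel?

$8

Shortest distances from Neston:
Neston: 0
Varne: 1  (via Neston)
Jorvik: 2  (via Varne)
Wendle: 4  (via Jorvik)
Quorn: 4  (via Varne)
Dunly: 4  (via Varne)
Irby: 6  (via Jorvik)
Colne: 7  (via Jorvik)
Ravel: 8  (via Dunly)
Shortest route: Neston → Varne → Dunly → Ravel = $8.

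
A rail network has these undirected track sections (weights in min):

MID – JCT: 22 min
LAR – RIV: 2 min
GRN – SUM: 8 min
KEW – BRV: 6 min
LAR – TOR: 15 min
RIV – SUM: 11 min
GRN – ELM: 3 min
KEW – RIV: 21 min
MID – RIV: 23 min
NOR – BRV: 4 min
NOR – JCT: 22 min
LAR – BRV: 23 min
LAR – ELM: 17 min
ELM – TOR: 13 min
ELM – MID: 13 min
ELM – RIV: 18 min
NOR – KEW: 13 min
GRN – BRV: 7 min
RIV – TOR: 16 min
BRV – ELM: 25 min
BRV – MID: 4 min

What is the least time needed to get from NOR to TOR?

27 min

Candidate routes:
NOR - BRV - MID - ELM - TOR: 4+4+13+13 = 34
NOR - BRV - GRN - ELM - TOR: 4+7+3+13 = 27
Cheapest is NOR - BRV - GRN - ELM - TOR at 27 min.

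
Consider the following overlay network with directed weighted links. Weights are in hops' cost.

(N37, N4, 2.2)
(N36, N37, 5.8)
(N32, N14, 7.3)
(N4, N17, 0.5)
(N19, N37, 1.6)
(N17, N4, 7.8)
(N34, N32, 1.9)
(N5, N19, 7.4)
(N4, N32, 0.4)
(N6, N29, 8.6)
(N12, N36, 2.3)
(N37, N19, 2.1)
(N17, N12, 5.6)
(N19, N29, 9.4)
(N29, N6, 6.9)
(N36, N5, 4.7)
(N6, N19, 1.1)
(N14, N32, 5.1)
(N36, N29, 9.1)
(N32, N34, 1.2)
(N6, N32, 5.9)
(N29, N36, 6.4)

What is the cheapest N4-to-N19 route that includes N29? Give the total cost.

25.5 hops' cost

Shortest N4→N29: N4 → N17 → N12 → N36 → N29 = 17.5
Shortest N29→N19: N29 → N6 → N19 = 8
Total via N29: 17.5 + 8 = 25.5 hops' cost.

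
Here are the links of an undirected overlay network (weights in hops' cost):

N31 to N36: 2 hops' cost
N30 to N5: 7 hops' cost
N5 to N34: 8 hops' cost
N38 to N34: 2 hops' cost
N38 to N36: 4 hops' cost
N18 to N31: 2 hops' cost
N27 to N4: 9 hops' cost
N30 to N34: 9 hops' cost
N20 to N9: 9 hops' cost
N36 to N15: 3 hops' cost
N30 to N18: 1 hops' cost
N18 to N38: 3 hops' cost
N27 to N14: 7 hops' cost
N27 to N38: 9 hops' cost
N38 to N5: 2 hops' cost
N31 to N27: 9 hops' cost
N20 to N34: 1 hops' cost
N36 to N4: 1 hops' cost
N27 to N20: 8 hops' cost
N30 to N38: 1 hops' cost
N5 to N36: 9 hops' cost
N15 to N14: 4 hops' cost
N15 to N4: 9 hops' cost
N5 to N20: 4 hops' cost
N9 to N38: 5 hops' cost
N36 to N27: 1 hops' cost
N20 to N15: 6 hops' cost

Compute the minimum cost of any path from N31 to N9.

Running Dijkstra from N31:
N31: 0
N36: 2  (via N31)
N18: 2  (via N31)
N4: 3  (via N36)
N27: 3  (via N36)
N30: 3  (via N18)
N38: 4  (via N30)
N15: 5  (via N36)
N5: 6  (via N38)
N34: 6  (via N38)
N20: 7  (via N34)
N9: 9  (via N38)
Shortest route: N31 → N18 → N30 → N38 → N9 = 9 hops' cost.

9 hops' cost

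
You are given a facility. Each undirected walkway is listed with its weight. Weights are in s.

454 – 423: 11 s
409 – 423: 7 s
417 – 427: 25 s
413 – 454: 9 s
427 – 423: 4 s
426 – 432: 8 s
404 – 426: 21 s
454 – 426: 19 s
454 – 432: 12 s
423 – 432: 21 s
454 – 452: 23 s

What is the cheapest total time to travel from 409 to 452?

Candidate routes:
409–423–454–452: 7+11+23 = 41
409–423–432–454–452: 7+21+12+23 = 63
Cheapest is 409–423–454–452 at 41 s.

41 s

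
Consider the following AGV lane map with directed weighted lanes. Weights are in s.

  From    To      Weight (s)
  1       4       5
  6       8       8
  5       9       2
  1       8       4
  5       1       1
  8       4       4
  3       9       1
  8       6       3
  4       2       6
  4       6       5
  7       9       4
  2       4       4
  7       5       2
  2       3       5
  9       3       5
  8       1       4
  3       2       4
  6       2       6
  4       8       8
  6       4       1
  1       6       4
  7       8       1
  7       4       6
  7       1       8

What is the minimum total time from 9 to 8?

21 s

Shortest distances from 9:
9: 0
3: 5  (via 9)
2: 9  (via 3)
4: 13  (via 2)
6: 18  (via 4)
8: 21  (via 4)
Shortest route: 9 → 3 → 2 → 4 → 8 = 21 s.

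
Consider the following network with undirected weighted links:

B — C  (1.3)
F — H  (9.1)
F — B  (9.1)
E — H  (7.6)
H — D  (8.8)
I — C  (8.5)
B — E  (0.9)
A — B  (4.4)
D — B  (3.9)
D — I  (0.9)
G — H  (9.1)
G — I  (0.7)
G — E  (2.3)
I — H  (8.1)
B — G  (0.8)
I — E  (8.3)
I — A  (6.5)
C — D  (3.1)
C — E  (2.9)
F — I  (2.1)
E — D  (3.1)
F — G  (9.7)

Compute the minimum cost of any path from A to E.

Enumerating some paths:
A → B → E: 4.4+0.9 = 5.3
A → B → G → E: 4.4+0.8+2.3 = 7.5
Cheapest is A → B → E at 5.3.

5.3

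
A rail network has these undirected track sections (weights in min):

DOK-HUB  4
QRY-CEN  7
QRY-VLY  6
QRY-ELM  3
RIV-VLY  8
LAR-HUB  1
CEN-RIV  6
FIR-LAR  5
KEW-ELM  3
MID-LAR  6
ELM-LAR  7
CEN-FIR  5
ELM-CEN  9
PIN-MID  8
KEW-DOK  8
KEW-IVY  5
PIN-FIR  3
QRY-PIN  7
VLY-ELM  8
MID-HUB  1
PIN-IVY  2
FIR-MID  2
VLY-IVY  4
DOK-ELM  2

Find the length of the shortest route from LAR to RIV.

Settle nodes by increasing distance from LAR:
LAR: 0
HUB: 1  (via LAR)
MID: 2  (via HUB)
FIR: 4  (via MID)
DOK: 5  (via HUB)
PIN: 7  (via FIR)
ELM: 7  (via LAR)
CEN: 9  (via FIR)
IVY: 9  (via PIN)
KEW: 10  (via ELM)
QRY: 10  (via ELM)
VLY: 13  (via IVY)
RIV: 15  (via CEN)
Shortest route: LAR–HUB–MID–FIR–CEN–RIV = 15 min.

15 min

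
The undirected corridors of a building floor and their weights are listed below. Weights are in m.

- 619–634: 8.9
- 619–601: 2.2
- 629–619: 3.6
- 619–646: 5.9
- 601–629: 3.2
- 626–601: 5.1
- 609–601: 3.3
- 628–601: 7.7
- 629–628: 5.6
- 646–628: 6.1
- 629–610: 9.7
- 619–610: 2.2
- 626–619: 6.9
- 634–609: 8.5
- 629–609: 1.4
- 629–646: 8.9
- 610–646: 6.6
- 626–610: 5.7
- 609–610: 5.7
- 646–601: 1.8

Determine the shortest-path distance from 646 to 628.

6.1 m

Settle nodes by increasing distance from 646:
646: 0
601: 1.8  (via 646)
619: 4  (via 601)
629: 5  (via 601)
609: 5.1  (via 601)
628: 6.1  (via 646)
Shortest route: 646–628 = 6.1 m.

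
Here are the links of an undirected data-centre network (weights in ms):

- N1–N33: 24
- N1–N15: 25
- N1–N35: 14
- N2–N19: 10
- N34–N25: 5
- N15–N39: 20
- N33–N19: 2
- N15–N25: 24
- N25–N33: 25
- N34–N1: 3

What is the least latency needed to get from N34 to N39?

Candidate routes:
N34–N1–N15–N39: 3+25+20 = 48
N34–N1–N33–N25–N15–N39: 3+24+25+24+20 = 96
N34–N25–N15–N39: 5+24+20 = 49
The minimum is 48 ms via N34–N1–N15–N39.

48 ms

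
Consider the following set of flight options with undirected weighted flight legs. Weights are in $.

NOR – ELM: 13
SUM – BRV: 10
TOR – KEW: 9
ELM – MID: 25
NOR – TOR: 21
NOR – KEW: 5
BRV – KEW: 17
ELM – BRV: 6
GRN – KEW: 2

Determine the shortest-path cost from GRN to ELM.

$20

Shortest distances from GRN:
GRN: 0
KEW: 2  (via GRN)
NOR: 7  (via KEW)
TOR: 11  (via KEW)
BRV: 19  (via KEW)
ELM: 20  (via NOR)
Shortest route: GRN–KEW–NOR–ELM = $20.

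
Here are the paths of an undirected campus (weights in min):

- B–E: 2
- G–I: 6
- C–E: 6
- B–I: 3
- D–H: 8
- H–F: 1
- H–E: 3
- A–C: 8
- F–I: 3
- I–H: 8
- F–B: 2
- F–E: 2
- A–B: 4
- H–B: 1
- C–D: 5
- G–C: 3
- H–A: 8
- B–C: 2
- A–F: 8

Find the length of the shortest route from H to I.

Shortest distances from H:
H: 0
B: 1  (via H)
F: 1  (via H)
C: 3  (via B)
E: 3  (via H)
I: 4  (via B)
Shortest route: H → B → I = 4 min.

4 min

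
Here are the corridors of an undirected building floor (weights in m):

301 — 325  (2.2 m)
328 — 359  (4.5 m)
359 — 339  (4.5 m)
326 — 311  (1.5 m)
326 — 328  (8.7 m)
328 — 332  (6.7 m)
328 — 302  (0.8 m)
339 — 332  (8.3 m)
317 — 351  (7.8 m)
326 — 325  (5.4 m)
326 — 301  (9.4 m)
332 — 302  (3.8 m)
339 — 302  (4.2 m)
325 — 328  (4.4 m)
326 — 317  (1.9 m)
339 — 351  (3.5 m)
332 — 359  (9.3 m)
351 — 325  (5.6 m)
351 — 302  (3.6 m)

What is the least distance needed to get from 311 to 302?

11 m

Compare a few routes:
311 - 326 - 328 - 302: 1.5+8.7+0.8 = 11
311 - 326 - 325 - 328 - 302: 1.5+5.4+4.4+0.8 = 12.1
The minimum is 11 m via 311 - 326 - 328 - 302.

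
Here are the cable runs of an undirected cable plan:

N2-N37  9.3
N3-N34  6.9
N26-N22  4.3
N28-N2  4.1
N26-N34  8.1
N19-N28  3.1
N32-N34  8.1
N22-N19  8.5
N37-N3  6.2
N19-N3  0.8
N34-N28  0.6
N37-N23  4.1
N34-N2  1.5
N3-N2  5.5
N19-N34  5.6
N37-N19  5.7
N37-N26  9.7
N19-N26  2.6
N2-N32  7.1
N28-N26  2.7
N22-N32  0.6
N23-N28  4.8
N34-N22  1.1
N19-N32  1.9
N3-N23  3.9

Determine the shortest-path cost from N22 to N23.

6.5

Running Dijkstra from N22:
N22: 0
N32: 0.6  (via N22)
N34: 1.1  (via N22)
N28: 1.7  (via N34)
N19: 2.5  (via N32)
N2: 2.6  (via N34)
N3: 3.3  (via N19)
N26: 4.3  (via N22)
N23: 6.5  (via N28)
Shortest route: N22–N34–N28–N23 = 6.5.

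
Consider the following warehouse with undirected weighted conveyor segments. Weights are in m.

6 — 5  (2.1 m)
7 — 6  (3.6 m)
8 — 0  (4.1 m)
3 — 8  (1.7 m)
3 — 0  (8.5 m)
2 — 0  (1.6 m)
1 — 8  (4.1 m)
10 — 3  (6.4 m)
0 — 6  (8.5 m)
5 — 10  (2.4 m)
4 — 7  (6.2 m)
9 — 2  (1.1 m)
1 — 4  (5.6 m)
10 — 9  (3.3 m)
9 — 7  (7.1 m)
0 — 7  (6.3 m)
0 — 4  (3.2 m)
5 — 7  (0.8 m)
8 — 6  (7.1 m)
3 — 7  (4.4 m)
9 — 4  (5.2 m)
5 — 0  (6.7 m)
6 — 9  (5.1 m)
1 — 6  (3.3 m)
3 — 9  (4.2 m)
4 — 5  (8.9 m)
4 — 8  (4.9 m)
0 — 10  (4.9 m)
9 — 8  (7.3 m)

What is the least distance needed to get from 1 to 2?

Candidate routes:
1 - 8 - 0 - 2: 4.1+4.1+1.6 = 9.8
1 - 6 - 9 - 2: 3.3+5.1+1.1 = 9.5
The minimum is 9.5 m via 1 - 6 - 9 - 2.

9.5 m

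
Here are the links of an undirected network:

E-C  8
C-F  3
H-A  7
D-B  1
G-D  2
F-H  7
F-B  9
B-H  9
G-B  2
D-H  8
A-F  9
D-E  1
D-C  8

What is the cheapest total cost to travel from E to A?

16

Compare a few routes:
E–D–B–F–A: 1+1+9+9 = 20
E–C–F–A: 8+3+9 = 20
E–D–B–H–A: 1+1+9+7 = 18
E–D–H–A: 1+8+7 = 16
The minimum is 16 via E–D–H–A.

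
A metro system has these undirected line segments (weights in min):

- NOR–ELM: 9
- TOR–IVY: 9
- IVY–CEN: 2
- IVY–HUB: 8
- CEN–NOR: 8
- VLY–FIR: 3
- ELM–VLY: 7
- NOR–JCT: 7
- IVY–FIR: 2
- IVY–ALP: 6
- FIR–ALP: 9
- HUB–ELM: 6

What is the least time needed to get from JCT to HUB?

Compare a few routes:
JCT - NOR - CEN - IVY - FIR - VLY - ELM - HUB: 7+8+2+2+3+7+6 = 35
JCT - NOR - CEN - IVY - HUB: 7+8+2+8 = 25
JCT - NOR - ELM - HUB: 7+9+6 = 22
JCT - NOR - ELM - VLY - FIR - IVY - HUB: 7+9+7+3+2+8 = 36
The minimum is 22 min via JCT - NOR - ELM - HUB.

22 min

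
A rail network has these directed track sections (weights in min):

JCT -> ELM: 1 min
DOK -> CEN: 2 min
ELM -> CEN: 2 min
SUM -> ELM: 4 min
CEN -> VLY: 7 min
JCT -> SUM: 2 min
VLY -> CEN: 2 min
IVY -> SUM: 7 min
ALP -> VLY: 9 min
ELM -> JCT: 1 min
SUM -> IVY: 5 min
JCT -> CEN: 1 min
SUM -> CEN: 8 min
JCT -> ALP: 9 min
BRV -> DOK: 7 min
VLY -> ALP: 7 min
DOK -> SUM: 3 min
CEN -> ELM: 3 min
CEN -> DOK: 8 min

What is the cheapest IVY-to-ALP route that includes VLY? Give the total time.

27 min

Best IVY to VLY: IVY–SUM–ELM–CEN–VLY costing 20
Best VLY to ALP: VLY–ALP costing 7
Total via VLY: 20 + 7 = 27 min.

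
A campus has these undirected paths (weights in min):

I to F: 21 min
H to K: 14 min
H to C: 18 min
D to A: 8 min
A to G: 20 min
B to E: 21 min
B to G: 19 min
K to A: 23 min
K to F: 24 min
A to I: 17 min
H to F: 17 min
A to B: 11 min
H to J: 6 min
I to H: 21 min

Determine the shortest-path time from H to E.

Candidate routes:
H–I–A–B–E: 21+17+11+21 = 70
H–F–K–A–B–E: 17+24+23+11+21 = 96
H–K–A–B–E: 14+23+11+21 = 69
H–F–I–A–B–E: 17+21+17+11+21 = 87
Cheapest is H–K–A–B–E at 69 min.

69 min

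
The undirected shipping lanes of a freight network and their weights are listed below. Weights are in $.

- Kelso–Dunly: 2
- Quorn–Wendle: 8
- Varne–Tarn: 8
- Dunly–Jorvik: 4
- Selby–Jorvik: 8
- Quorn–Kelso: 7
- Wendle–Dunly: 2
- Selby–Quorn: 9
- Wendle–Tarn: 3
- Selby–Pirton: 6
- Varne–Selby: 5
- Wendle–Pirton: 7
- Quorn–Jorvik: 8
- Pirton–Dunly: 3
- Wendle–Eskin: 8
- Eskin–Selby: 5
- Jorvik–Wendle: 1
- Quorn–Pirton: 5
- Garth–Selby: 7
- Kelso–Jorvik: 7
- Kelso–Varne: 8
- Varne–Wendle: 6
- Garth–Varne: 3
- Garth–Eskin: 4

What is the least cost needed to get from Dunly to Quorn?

$8

Running Dijkstra from Dunly:
Dunly: 0
Wendle: 2  (via Dunly)
Kelso: 2  (via Dunly)
Jorvik: 3  (via Wendle)
Pirton: 3  (via Dunly)
Tarn: 5  (via Wendle)
Quorn: 8  (via Pirton)
Shortest route: Dunly–Pirton–Quorn = $8.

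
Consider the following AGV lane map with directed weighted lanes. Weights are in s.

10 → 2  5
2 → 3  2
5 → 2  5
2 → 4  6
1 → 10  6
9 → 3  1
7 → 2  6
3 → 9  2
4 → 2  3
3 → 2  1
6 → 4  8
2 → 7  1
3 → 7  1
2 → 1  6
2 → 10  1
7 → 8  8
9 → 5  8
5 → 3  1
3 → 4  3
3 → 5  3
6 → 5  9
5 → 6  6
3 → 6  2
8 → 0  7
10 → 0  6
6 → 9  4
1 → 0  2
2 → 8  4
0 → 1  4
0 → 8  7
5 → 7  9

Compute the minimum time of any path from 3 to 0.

Candidate routes:
3 → 2 → 10 → 0: 1+1+6 = 8
3 → 2 → 1 → 0: 1+6+2 = 9
The minimum is 8 s via 3 → 2 → 10 → 0.

8 s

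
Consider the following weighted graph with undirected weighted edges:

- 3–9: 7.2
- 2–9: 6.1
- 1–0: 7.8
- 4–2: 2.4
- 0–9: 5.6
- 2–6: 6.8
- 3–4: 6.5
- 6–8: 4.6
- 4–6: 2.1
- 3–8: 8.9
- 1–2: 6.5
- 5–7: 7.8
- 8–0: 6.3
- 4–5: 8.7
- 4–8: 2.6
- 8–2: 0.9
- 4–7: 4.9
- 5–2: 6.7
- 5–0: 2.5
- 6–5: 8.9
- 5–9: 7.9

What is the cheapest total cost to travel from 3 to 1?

Running Dijkstra from 3:
3: 0
4: 6.5  (via 3)
9: 7.2  (via 3)
6: 8.6  (via 4)
2: 8.9  (via 4)
8: 8.9  (via 3)
7: 11.4  (via 4)
0: 12.8  (via 9)
5: 15.1  (via 9)
1: 15.4  (via 2)
Shortest route: 3–4–2–1 = 15.4.

15.4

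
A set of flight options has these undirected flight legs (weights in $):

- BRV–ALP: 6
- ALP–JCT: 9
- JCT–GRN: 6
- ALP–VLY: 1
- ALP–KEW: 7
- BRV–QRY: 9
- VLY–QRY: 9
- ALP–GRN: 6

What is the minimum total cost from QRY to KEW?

$17

Compare a few routes:
QRY → BRV → ALP → KEW: 9+6+7 = 22
QRY → VLY → ALP → KEW: 9+1+7 = 17
The minimum is $17 via QRY → VLY → ALP → KEW.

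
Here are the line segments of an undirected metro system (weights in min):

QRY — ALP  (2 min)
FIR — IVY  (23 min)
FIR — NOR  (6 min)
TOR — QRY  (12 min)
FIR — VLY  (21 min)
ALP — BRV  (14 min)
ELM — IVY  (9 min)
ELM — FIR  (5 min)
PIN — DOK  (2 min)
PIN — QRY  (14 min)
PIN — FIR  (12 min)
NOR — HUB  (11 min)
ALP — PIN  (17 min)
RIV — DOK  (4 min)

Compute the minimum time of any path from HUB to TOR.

Compare a few routes:
HUB - NOR - FIR - PIN - QRY - TOR: 11+6+12+14+12 = 55
HUB - NOR - FIR - PIN - ALP - QRY - TOR: 11+6+12+17+2+12 = 60
The minimum is 55 min via HUB - NOR - FIR - PIN - QRY - TOR.

55 min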